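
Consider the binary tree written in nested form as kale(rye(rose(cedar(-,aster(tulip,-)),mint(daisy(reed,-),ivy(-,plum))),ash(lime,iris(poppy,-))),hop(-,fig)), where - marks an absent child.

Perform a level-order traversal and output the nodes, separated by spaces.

kale rye hop rose ash fig cedar mint lime iris aster daisy ivy poppy tulip reed plum

Level-order visits nodes level by level from the root, left to right within each level.
Level 0: kale
Level 1: rye, hop
Level 2: rose, ash, fig
Level 3: cedar, mint, lime, iris
Level 4: aster, daisy, ivy, poppy
Level 5: tulip, reed, plum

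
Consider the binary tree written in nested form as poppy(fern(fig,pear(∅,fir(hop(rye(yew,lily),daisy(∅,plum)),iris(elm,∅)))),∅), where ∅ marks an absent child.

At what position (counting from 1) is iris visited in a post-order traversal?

Post-order visits the left subtree, then the right subtree, then the node.
At poppy: go left to fern.
  At fern: go left to fig.
    fig is a leaf — visit fig.
  At fern: go right to pear.
    At pear: no left child.
    At pear: go right to fir.
      At fir: go left to hop.
        At hop: go left to rye.
          At rye: go left to yew.
            yew is a leaf — visit yew.
          At rye: go right to lily.
            lily is a leaf — visit lily.
          Visit rye.
        At hop: go right to daisy.
          At daisy: no left child.
          At daisy: go right to plum.
            plum is a leaf — visit plum.
          Visit daisy.
        Visit hop.
      At fir: go right to iris.
        At iris: go left to elm.
          elm is a leaf — visit elm.
        At iris: no right child.
        Visit iris.
      Visit fir.
    Visit pear.
  Visit fern.
At poppy: no right child.
Visit poppy.
Full post-order sequence: fig, yew, lily, rye, plum, daisy, hop, elm, iris, fir, pear, fern, poppy.

9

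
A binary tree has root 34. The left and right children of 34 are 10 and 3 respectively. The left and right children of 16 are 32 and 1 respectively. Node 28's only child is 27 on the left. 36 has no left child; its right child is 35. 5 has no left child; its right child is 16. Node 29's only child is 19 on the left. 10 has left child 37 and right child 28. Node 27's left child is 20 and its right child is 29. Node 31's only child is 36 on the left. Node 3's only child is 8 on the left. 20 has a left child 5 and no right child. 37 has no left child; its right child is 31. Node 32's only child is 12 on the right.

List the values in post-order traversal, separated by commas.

Post-order visits the left subtree, then the right subtree, then the node.
At 34: go left to 10.
  At 10: go left to 37.
    At 37: no left child.
    At 37: go right to 31.
      At 31: go left to 36.
        At 36: no left child.
        At 36: go right to 35.
          35 is a leaf — visit 35.
        Visit 36.
      At 31: no right child.
      Visit 31.
    Visit 37.
  At 10: go right to 28.
    At 28: go left to 27.
      At 27: go left to 20.
        At 20: go left to 5.
          At 5: no left child.
          At 5: go right to 16.
            At 16: go left to 32.
              At 32: no left child.
              At 32: go right to 12.
                12 is a leaf — visit 12.
              Visit 32.
            At 16: go right to 1.
              1 is a leaf — visit 1.
            Visit 16.
          Visit 5.
        At 20: no right child.
        Visit 20.
      At 27: go right to 29.
        At 29: go left to 19.
          19 is a leaf — visit 19.
        At 29: no right child.
        Visit 29.
      Visit 27.
    At 28: no right child.
    Visit 28.
  Visit 10.
At 34: go right to 3.
  At 3: go left to 8.
    8 is a leaf — visit 8.
  At 3: no right child.
  Visit 3.
Visit 34.

35, 36, 31, 37, 12, 32, 1, 16, 5, 20, 19, 29, 27, 28, 10, 8, 3, 34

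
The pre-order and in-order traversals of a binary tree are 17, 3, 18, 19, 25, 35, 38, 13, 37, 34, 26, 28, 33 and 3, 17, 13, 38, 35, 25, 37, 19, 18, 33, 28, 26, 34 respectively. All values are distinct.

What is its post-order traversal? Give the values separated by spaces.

3 13 38 35 37 25 19 33 28 26 34 18 17

The first element of pre-order is the root; it splits in-order into left and right subtrees.
Root 17: left subtree has 1 node {3}, right has 11 {13, 38, 35, 25, 37, 19, 18, 33, 28, 26, 34}.
  Root 18: left subtree has 6 nodes {13, 38, 35, 25, 37, 19}, right has 4 {33, 28, 26, 34}.
    Root 19: left subtree has 5 nodes {13, 38, 35, 25, 37}, right has 0 { }.
      Root 25: left subtree has 3 nodes {13, 38, 35}, right has 1 {37}.
        Root 35: left subtree has 2 nodes {13, 38}, right has 0 { }.
          Root 38: left subtree has 1 node {13}, right has 0 { }.
    Root 34: left subtree has 3 nodes {33, 28, 26}, right has 0 { }.
      Root 26: left subtree has 2 nodes {33, 28}, right has 0 { }.
        Root 28: left subtree has 1 node {33}, right has 0 { }.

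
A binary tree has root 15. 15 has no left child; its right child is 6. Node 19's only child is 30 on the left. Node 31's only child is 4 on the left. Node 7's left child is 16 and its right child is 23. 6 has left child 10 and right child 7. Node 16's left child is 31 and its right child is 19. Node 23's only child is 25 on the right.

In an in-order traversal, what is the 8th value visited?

In-order visits the left subtree, then the node, then the right subtree.
At 15: no left child.
Visit 15.
At 15: go right to 6.
  At 6: go left to 10.
    10 is a leaf — visit 10.
  Visit 6.
  At 6: go right to 7.
    At 7: go left to 16.
      At 16: go left to 31.
        At 31: go left to 4.
          4 is a leaf — visit 4.
        Visit 31.
        At 31: no right child.
      Visit 16.
      At 16: go right to 19.
        At 19: go left to 30.
          30 is a leaf — visit 30.
        Visit 19.
        At 19: no right child.
    Visit 7.
    At 7: go right to 23.
      At 23: no left child.
      Visit 23.
      At 23: go right to 25.
        25 is a leaf — visit 25.
Full in-order sequence: 15, 10, 6, 4, 31, 16, 30, 19, 7, 23, 25.

19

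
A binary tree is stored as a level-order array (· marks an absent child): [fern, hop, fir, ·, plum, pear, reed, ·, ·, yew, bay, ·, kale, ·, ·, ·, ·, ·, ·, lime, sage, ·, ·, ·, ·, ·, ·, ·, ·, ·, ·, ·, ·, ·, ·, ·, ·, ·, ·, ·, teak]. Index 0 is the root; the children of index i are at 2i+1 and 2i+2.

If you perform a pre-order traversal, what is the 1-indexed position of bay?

Pre-order visits the node, then its left subtree, then its right subtree.
Visit fern.
At fern: go left to hop.
  Visit hop.
  At hop: no left child.
  At hop: go right to plum.
    Visit plum.
    At plum: go left to yew.
      Visit yew.
      At yew: go left to lime.
        Visit lime.
        At lime: no left child.
        At lime: go right to teak.
          teak is a leaf — visit teak.
      At yew: go right to sage.
        sage is a leaf — visit sage.
    At plum: go right to bay.
      bay is a leaf — visit bay.
At fern: go right to fir.
  Visit fir.
  At fir: go left to pear.
    Visit pear.
    At pear: no left child.
    At pear: go right to kale.
      kale is a leaf — visit kale.
  At fir: go right to reed.
    reed is a leaf — visit reed.
Full pre-order sequence: fern, hop, plum, yew, lime, teak, sage, bay, fir, pear, kale, reed.

8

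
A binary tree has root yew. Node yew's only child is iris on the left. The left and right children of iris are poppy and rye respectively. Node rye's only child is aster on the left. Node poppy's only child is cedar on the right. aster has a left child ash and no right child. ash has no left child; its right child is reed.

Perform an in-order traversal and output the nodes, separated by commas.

In-order visits the left subtree, then the node, then the right subtree.
At yew: go left to iris.
  At iris: go left to poppy.
    At poppy: no left child.
    Visit poppy.
    At poppy: go right to cedar.
      cedar is a leaf — visit cedar.
  Visit iris.
  At iris: go right to rye.
    At rye: go left to aster.
      At aster: go left to ash.
        At ash: no left child.
        Visit ash.
        At ash: go right to reed.
          reed is a leaf — visit reed.
      Visit aster.
      At aster: no right child.
    Visit rye.
    At rye: no right child.
Visit yew.
At yew: no right child.

poppy, cedar, iris, ash, reed, aster, rye, yew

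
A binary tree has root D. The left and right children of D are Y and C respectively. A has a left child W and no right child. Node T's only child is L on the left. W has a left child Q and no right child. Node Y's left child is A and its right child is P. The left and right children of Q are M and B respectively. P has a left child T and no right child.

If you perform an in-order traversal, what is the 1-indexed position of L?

7

In-order visits the left subtree, then the node, then the right subtree.
At D: go left to Y.
  At Y: go left to A.
    At A: go left to W.
      At W: go left to Q.
        At Q: go left to M.
          M is a leaf — visit M.
        Visit Q.
        At Q: go right to B.
          B is a leaf — visit B.
      Visit W.
      At W: no right child.
    Visit A.
    At A: no right child.
  Visit Y.
  At Y: go right to P.
    At P: go left to T.
      At T: go left to L.
        L is a leaf — visit L.
      Visit T.
      At T: no right child.
    Visit P.
    At P: no right child.
Visit D.
At D: go right to C.
  C is a leaf — visit C.
Full in-order sequence: M, Q, B, W, A, Y, L, T, P, D, C.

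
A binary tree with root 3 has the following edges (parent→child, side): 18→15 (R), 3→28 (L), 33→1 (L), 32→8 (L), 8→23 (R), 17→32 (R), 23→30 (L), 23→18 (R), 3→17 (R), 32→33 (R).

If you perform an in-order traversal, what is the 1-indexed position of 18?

7

In-order visits the left subtree, then the node, then the right subtree.
At 3: go left to 28.
  28 is a leaf — visit 28.
Visit 3.
At 3: go right to 17.
  At 17: no left child.
  Visit 17.
  At 17: go right to 32.
    At 32: go left to 8.
      At 8: no left child.
      Visit 8.
      At 8: go right to 23.
        At 23: go left to 30.
          30 is a leaf — visit 30.
        Visit 23.
        At 23: go right to 18.
          At 18: no left child.
          Visit 18.
          At 18: go right to 15.
            15 is a leaf — visit 15.
    Visit 32.
    At 32: go right to 33.
      At 33: go left to 1.
        1 is a leaf — visit 1.
      Visit 33.
      At 33: no right child.
Full in-order sequence: 28, 3, 17, 8, 30, 23, 18, 15, 32, 1, 33.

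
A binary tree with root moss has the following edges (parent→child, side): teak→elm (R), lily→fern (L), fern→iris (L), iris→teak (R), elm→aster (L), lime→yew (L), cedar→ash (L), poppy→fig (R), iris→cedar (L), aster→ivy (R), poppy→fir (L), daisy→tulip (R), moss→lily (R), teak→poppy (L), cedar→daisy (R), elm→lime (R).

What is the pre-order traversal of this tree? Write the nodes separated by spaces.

moss lily fern iris cedar ash daisy tulip teak poppy fir fig elm aster ivy lime yew

Pre-order visits the node, then its left subtree, then its right subtree.
Visit moss.
At moss: no left child.
At moss: go right to lily.
  Visit lily.
  At lily: go left to fern.
    Visit fern.
    At fern: go left to iris.
      Visit iris.
      At iris: go left to cedar.
        Visit cedar.
        At cedar: go left to ash.
          ash is a leaf — visit ash.
        At cedar: go right to daisy.
          Visit daisy.
          At daisy: no left child.
          At daisy: go right to tulip.
            tulip is a leaf — visit tulip.
      At iris: go right to teak.
        Visit teak.
        At teak: go left to poppy.
          Visit poppy.
          At poppy: go left to fir.
            fir is a leaf — visit fir.
          At poppy: go right to fig.
            fig is a leaf — visit fig.
        At teak: go right to elm.
          Visit elm.
          At elm: go left to aster.
            Visit aster.
            At aster: no left child.
            At aster: go right to ivy.
              ivy is a leaf — visit ivy.
          At elm: go right to lime.
            Visit lime.
            At lime: go left to yew.
              yew is a leaf — visit yew.
            At lime: no right child.
    At fern: no right child.
  At lily: no right child.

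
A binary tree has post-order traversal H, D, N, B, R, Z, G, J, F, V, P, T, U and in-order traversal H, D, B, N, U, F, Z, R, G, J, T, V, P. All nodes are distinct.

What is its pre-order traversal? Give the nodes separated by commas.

The last element of post-order is the root; it splits in-order into left and right subtrees.
Root U: left subtree has 4 nodes {H, D, B, N}, right has 8 {F, Z, R, G, J, T, V, P}.
  Root B: left subtree has 2 nodes {H, D}, right has 1 {N}.
    Root D: left subtree has 1 node {H}, right has 0 { }.
  Root T: left subtree has 5 nodes {F, Z, R, G, J}, right has 2 {V, P}.
    Root F: left subtree has 0 nodes { }, right has 4 {Z, R, G, J}.
      Root J: left subtree has 3 nodes {Z, R, G}, right has 0 { }.
        Root G: left subtree has 2 nodes {Z, R}, right has 0 { }.
          Root Z: left subtree has 0 nodes { }, right has 1 {R}.
    Root P: left subtree has 1 node {V}, right has 0 { }.

U, B, D, H, N, T, F, J, G, Z, R, P, V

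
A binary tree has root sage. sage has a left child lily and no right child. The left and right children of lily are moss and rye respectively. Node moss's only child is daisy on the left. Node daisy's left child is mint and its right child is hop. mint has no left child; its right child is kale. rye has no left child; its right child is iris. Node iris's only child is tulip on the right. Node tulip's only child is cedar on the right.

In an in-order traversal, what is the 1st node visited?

mint

In-order visits the left subtree, then the node, then the right subtree.
At sage: go left to lily.
  At lily: go left to moss.
    At moss: go left to daisy.
      At daisy: go left to mint.
        At mint: no left child.
        Visit mint.
        At mint: go right to kale.
          kale is a leaf — visit kale.
      Visit daisy.
      At daisy: go right to hop.
        hop is a leaf — visit hop.
    Visit moss.
    At moss: no right child.
  Visit lily.
  At lily: go right to rye.
    At rye: no left child.
    Visit rye.
    At rye: go right to iris.
      At iris: no left child.
      Visit iris.
      At iris: go right to tulip.
        At tulip: no left child.
        Visit tulip.
        At tulip: go right to cedar.
          cedar is a leaf — visit cedar.
Visit sage.
At sage: no right child.
Full in-order sequence: mint, kale, daisy, hop, moss, lily, rye, iris, tulip, cedar, sage.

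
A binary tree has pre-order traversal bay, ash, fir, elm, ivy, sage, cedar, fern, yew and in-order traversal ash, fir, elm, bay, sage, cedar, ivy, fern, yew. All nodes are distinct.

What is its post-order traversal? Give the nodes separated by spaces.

The first element of pre-order is the root; it splits in-order into left and right subtrees.
Root bay: left subtree has 3 nodes {ash, fir, elm}, right has 5 {sage, cedar, ivy, fern, yew}.
  Root ash: left subtree has 0 nodes { }, right has 2 {fir, elm}.
    Root fir: left subtree has 0 nodes { }, right has 1 {elm}.
  Root ivy: left subtree has 2 nodes {sage, cedar}, right has 2 {fern, yew}.
    Root sage: left subtree has 0 nodes { }, right has 1 {cedar}.
    Root fern: left subtree has 0 nodes { }, right has 1 {yew}.

elm fir ash cedar sage yew fern ivy bay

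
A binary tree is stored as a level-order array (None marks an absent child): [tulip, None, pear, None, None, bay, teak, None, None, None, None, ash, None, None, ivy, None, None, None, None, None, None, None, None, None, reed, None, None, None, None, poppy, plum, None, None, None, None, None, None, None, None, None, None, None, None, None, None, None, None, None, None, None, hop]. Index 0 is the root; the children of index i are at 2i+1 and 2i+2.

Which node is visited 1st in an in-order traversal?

tulip

In-order visits the left subtree, then the node, then the right subtree.
At tulip: no left child.
Visit tulip.
At tulip: go right to pear.
  At pear: go left to bay.
    At bay: go left to ash.
      At ash: no left child.
      Visit ash.
      At ash: go right to reed.
        At reed: no left child.
        Visit reed.
        At reed: go right to hop.
          hop is a leaf — visit hop.
    Visit bay.
    At bay: no right child.
  Visit pear.
  At pear: go right to teak.
    At teak: no left child.
    Visit teak.
    At teak: go right to ivy.
      At ivy: go left to poppy.
        poppy is a leaf — visit poppy.
      Visit ivy.
      At ivy: go right to plum.
        plum is a leaf — visit plum.
Full in-order sequence: tulip, ash, reed, hop, bay, pear, teak, poppy, ivy, plum.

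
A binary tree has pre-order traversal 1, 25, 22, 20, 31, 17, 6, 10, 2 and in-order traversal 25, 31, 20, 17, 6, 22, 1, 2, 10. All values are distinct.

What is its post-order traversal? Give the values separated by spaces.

31 6 17 20 22 25 2 10 1

The first element of pre-order is the root; it splits in-order into left and right subtrees.
Root 1: left subtree has 6 nodes {25, 31, 20, 17, 6, 22}, right has 2 {2, 10}.
  Root 25: left subtree has 0 nodes { }, right has 5 {31, 20, 17, 6, 22}.
    Root 22: left subtree has 4 nodes {31, 20, 17, 6}, right has 0 { }.
      Root 20: left subtree has 1 node {31}, right has 2 {17, 6}.
        Root 17: left subtree has 0 nodes { }, right has 1 {6}.
  Root 10: left subtree has 1 node {2}, right has 0 { }.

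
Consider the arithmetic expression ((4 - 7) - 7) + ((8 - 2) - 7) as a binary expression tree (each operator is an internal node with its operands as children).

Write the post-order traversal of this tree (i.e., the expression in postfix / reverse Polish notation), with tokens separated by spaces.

4 7 - 7 - 8 2 - 7 - +

Post-order on an expression tree gives postfix notation: for each operator, emit left operand, right operand, then the operator.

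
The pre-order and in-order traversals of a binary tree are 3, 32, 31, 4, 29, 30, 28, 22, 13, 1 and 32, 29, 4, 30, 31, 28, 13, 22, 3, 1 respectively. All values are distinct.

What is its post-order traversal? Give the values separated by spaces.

29 30 4 13 22 28 31 32 1 3

The first element of pre-order is the root; it splits in-order into left and right subtrees.
Root 3: left subtree has 8 nodes {32, 29, 4, 30, 31, 28, 13, 22}, right has 1 {1}.
  Root 32: left subtree has 0 nodes { }, right has 7 {29, 4, 30, 31, 28, 13, 22}.
    Root 31: left subtree has 3 nodes {29, 4, 30}, right has 3 {28, 13, 22}.
      Root 4: left subtree has 1 node {29}, right has 1 {30}.
      Root 28: left subtree has 0 nodes { }, right has 2 {13, 22}.
        Root 22: left subtree has 1 node {13}, right has 0 { }.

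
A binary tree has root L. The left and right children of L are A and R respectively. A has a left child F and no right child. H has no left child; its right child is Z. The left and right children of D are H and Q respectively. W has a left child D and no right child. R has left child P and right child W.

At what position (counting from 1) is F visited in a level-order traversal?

4

Level-order visits nodes level by level from the root, left to right within each level.
Level 0: L
Level 1: A, R
Level 2: F, P, W
Level 3: D
Level 4: H, Q
Level 5: Z
Full level-order sequence: L, A, R, F, P, W, D, H, Q, Z.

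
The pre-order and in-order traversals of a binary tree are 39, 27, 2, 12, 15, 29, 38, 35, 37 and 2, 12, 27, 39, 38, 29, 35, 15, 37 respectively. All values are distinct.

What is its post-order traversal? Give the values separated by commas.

The first element of pre-order is the root; it splits in-order into left and right subtrees.
Root 39: left subtree has 3 nodes {2, 12, 27}, right has 5 {38, 29, 35, 15, 37}.
  Root 27: left subtree has 2 nodes {2, 12}, right has 0 { }.
    Root 2: left subtree has 0 nodes { }, right has 1 {12}.
  Root 15: left subtree has 3 nodes {38, 29, 35}, right has 1 {37}.
    Root 29: left subtree has 1 node {38}, right has 1 {35}.

12, 2, 27, 38, 35, 29, 37, 15, 39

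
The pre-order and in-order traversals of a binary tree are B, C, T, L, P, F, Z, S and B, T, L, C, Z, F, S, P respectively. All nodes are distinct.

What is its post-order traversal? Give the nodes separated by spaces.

The first element of pre-order is the root; it splits in-order into left and right subtrees.
Root B: left subtree has 0 nodes { }, right has 7 {T, L, C, Z, F, S, P}.
  Root C: left subtree has 2 nodes {T, L}, right has 4 {Z, F, S, P}.
    Root T: left subtree has 0 nodes { }, right has 1 {L}.
    Root P: left subtree has 3 nodes {Z, F, S}, right has 0 { }.
      Root F: left subtree has 1 node {Z}, right has 1 {S}.

L T Z S F P C B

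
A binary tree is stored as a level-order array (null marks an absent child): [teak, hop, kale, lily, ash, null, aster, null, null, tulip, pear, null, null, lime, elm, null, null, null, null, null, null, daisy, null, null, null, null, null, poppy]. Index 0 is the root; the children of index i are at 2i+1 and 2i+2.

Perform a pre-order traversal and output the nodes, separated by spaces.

Pre-order visits the node, then its left subtree, then its right subtree.
Visit teak.
At teak: go left to hop.
  Visit hop.
  At hop: go left to lily.
    lily is a leaf — visit lily.
  At hop: go right to ash.
    Visit ash.
    At ash: go left to tulip.
      tulip is a leaf — visit tulip.
    At ash: go right to pear.
      Visit pear.
      At pear: go left to daisy.
        daisy is a leaf — visit daisy.
      At pear: no right child.
At teak: go right to kale.
  Visit kale.
  At kale: no left child.
  At kale: go right to aster.
    Visit aster.
    At aster: go left to lime.
      Visit lime.
      At lime: go left to poppy.
        poppy is a leaf — visit poppy.
      At lime: no right child.
    At aster: go right to elm.
      elm is a leaf — visit elm.

teak hop lily ash tulip pear daisy kale aster lime poppy elm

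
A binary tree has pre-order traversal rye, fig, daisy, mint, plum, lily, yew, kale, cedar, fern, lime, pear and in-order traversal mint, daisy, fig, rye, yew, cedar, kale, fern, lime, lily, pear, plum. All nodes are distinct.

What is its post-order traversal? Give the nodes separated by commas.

mint, daisy, fig, cedar, lime, fern, kale, yew, pear, lily, plum, rye

The first element of pre-order is the root; it splits in-order into left and right subtrees.
Root rye: left subtree has 3 nodes {mint, daisy, fig}, right has 8 {yew, cedar, kale, fern, lime, lily, pear, plum}.
  Root fig: left subtree has 2 nodes {mint, daisy}, right has 0 { }.
    Root daisy: left subtree has 1 node {mint}, right has 0 { }.
  Root plum: left subtree has 7 nodes {yew, cedar, kale, fern, lime, lily, pear}, right has 0 { }.
    Root lily: left subtree has 5 nodes {yew, cedar, kale, fern, lime}, right has 1 {pear}.
      Root yew: left subtree has 0 nodes { }, right has 4 {cedar, kale, fern, lime}.
        Root kale: left subtree has 1 node {cedar}, right has 2 {fern, lime}.
          Root fern: left subtree has 0 nodes { }, right has 1 {lime}.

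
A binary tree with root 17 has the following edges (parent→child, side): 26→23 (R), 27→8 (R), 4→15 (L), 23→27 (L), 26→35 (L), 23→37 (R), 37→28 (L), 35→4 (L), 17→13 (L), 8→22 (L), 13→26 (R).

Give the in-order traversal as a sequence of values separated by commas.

13, 15, 4, 35, 26, 27, 22, 8, 23, 28, 37, 17

In-order visits the left subtree, then the node, then the right subtree.
At 17: go left to 13.
  At 13: no left child.
  Visit 13.
  At 13: go right to 26.
    At 26: go left to 35.
      At 35: go left to 4.
        At 4: go left to 15.
          15 is a leaf — visit 15.
        Visit 4.
        At 4: no right child.
      Visit 35.
      At 35: no right child.
    Visit 26.
    At 26: go right to 23.
      At 23: go left to 27.
        At 27: no left child.
        Visit 27.
        At 27: go right to 8.
          At 8: go left to 22.
            22 is a leaf — visit 22.
          Visit 8.
          At 8: no right child.
      Visit 23.
      At 23: go right to 37.
        At 37: go left to 28.
          28 is a leaf — visit 28.
        Visit 37.
        At 37: no right child.
Visit 17.
At 17: no right child.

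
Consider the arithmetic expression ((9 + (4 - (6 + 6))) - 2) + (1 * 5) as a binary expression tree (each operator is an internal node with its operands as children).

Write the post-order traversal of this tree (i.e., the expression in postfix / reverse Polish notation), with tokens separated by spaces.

Post-order on an expression tree gives postfix notation: for each operator, emit left operand, right operand, then the operator.

9 4 6 6 + - + 2 - 1 5 * +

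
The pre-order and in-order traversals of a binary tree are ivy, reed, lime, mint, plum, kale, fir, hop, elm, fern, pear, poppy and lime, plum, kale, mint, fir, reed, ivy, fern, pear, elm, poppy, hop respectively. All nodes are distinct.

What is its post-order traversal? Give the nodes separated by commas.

kale, plum, fir, mint, lime, reed, pear, fern, poppy, elm, hop, ivy

The first element of pre-order is the root; it splits in-order into left and right subtrees.
Root ivy: left subtree has 6 nodes {lime, plum, kale, mint, fir, reed}, right has 5 {fern, pear, elm, poppy, hop}.
  Root reed: left subtree has 5 nodes {lime, plum, kale, mint, fir}, right has 0 { }.
    Root lime: left subtree has 0 nodes { }, right has 4 {plum, kale, mint, fir}.
      Root mint: left subtree has 2 nodes {plum, kale}, right has 1 {fir}.
        Root plum: left subtree has 0 nodes { }, right has 1 {kale}.
  Root hop: left subtree has 4 nodes {fern, pear, elm, poppy}, right has 0 { }.
    Root elm: left subtree has 2 nodes {fern, pear}, right has 1 {poppy}.
      Root fern: left subtree has 0 nodes { }, right has 1 {pear}.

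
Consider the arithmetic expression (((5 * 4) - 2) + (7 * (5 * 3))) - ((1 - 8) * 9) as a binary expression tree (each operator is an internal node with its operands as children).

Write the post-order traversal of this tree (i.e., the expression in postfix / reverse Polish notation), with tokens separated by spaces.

Post-order on an expression tree gives postfix notation: for each operator, emit left operand, right operand, then the operator.

5 4 * 2 - 7 5 3 * * + 1 8 - 9 * -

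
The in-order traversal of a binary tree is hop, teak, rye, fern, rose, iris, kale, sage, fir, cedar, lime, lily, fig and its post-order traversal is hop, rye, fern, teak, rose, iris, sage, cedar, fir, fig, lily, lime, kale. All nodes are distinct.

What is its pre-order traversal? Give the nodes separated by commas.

kale, iris, rose, teak, hop, fern, rye, lime, fir, sage, cedar, lily, fig

The last element of post-order is the root; it splits in-order into left and right subtrees.
Root kale: left subtree has 6 nodes {hop, teak, rye, fern, rose, iris}, right has 6 {sage, fir, cedar, lime, lily, fig}.
  Root iris: left subtree has 5 nodes {hop, teak, rye, fern, rose}, right has 0 { }.
    Root rose: left subtree has 4 nodes {hop, teak, rye, fern}, right has 0 { }.
      Root teak: left subtree has 1 node {hop}, right has 2 {rye, fern}.
        Root fern: left subtree has 1 node {rye}, right has 0 { }.
  Root lime: left subtree has 3 nodes {sage, fir, cedar}, right has 2 {lily, fig}.
    Root fir: left subtree has 1 node {sage}, right has 1 {cedar}.
    Root lily: left subtree has 0 nodes { }, right has 1 {fig}.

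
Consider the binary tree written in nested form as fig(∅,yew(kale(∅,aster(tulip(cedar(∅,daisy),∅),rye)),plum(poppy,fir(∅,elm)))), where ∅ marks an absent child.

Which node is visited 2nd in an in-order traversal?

kale

In-order visits the left subtree, then the node, then the right subtree.
At fig: no left child.
Visit fig.
At fig: go right to yew.
  At yew: go left to kale.
    At kale: no left child.
    Visit kale.
    At kale: go right to aster.
      At aster: go left to tulip.
        At tulip: go left to cedar.
          At cedar: no left child.
          Visit cedar.
          At cedar: go right to daisy.
            daisy is a leaf — visit daisy.
        Visit tulip.
        At tulip: no right child.
      Visit aster.
      At aster: go right to rye.
        rye is a leaf — visit rye.
  Visit yew.
  At yew: go right to plum.
    At plum: go left to poppy.
      poppy is a leaf — visit poppy.
    Visit plum.
    At plum: go right to fir.
      At fir: no left child.
      Visit fir.
      At fir: go right to elm.
        elm is a leaf — visit elm.
Full in-order sequence: fig, kale, cedar, daisy, tulip, aster, rye, yew, poppy, plum, fir, elm.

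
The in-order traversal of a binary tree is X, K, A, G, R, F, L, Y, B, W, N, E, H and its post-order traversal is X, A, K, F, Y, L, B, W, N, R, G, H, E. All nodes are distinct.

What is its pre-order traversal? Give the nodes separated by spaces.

E G K X A R N W B L F Y H

The last element of post-order is the root; it splits in-order into left and right subtrees.
Root E: left subtree has 11 nodes {X, K, A, G, R, F, L, Y, B, W, N}, right has 1 {H}.
  Root G: left subtree has 3 nodes {X, K, A}, right has 7 {R, F, L, Y, B, W, N}.
    Root K: left subtree has 1 node {X}, right has 1 {A}.
    Root R: left subtree has 0 nodes { }, right has 6 {F, L, Y, B, W, N}.
      Root N: left subtree has 5 nodes {F, L, Y, B, W}, right has 0 { }.
        Root W: left subtree has 4 nodes {F, L, Y, B}, right has 0 { }.
          Root B: left subtree has 3 nodes {F, L, Y}, right has 0 { }.
            Root L: left subtree has 1 node {F}, right has 1 {Y}.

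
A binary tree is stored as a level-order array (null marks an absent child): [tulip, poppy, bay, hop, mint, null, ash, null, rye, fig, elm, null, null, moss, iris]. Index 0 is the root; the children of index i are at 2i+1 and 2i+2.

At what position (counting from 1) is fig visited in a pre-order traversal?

Pre-order visits the node, then its left subtree, then its right subtree.
Visit tulip.
At tulip: go left to poppy.
  Visit poppy.
  At poppy: go left to hop.
    Visit hop.
    At hop: no left child.
    At hop: go right to rye.
      rye is a leaf — visit rye.
  At poppy: go right to mint.
    Visit mint.
    At mint: go left to fig.
      fig is a leaf — visit fig.
    At mint: go right to elm.
      elm is a leaf — visit elm.
At tulip: go right to bay.
  Visit bay.
  At bay: no left child.
  At bay: go right to ash.
    Visit ash.
    At ash: go left to moss.
      moss is a leaf — visit moss.
    At ash: go right to iris.
      iris is a leaf — visit iris.
Full pre-order sequence: tulip, poppy, hop, rye, mint, fig, elm, bay, ash, moss, iris.

6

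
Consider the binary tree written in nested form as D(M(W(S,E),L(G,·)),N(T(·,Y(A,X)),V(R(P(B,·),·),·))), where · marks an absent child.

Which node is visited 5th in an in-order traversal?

In-order visits the left subtree, then the node, then the right subtree.
At D: go left to M.
  At M: go left to W.
    At W: go left to S.
      S is a leaf — visit S.
    Visit W.
    At W: go right to E.
      E is a leaf — visit E.
  Visit M.
  At M: go right to L.
    At L: go left to G.
      G is a leaf — visit G.
    Visit L.
    At L: no right child.
Visit D.
At D: go right to N.
  At N: go left to T.
    At T: no left child.
    Visit T.
    At T: go right to Y.
      At Y: go left to A.
        A is a leaf — visit A.
      Visit Y.
      At Y: go right to X.
        X is a leaf — visit X.
  Visit N.
  At N: go right to V.
    At V: go left to R.
      At R: go left to P.
        At P: go left to B.
          B is a leaf — visit B.
        Visit P.
        At P: no right child.
      Visit R.
      At R: no right child.
    Visit V.
    At V: no right child.
Full in-order sequence: S, W, E, M, G, L, D, T, A, Y, X, N, B, P, R, V.

G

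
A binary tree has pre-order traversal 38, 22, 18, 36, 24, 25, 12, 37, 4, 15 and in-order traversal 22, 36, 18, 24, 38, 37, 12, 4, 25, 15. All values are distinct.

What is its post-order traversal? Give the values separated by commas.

The first element of pre-order is the root; it splits in-order into left and right subtrees.
Root 38: left subtree has 4 nodes {22, 36, 18, 24}, right has 5 {37, 12, 4, 25, 15}.
  Root 22: left subtree has 0 nodes { }, right has 3 {36, 18, 24}.
    Root 18: left subtree has 1 node {36}, right has 1 {24}.
  Root 25: left subtree has 3 nodes {37, 12, 4}, right has 1 {15}.
    Root 12: left subtree has 1 node {37}, right has 1 {4}.

36, 24, 18, 22, 37, 4, 12, 15, 25, 38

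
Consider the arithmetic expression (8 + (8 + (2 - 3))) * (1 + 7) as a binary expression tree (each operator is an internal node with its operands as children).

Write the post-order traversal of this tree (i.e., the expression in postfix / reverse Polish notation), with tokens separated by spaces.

8 8 2 3 - + + 1 7 + *

Post-order on an expression tree gives postfix notation: for each operator, emit left operand, right operand, then the operator.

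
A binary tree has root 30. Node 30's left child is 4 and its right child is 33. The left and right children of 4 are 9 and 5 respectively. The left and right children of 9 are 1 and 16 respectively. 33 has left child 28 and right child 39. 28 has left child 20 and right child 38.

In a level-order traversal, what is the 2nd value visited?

Level-order visits nodes level by level from the root, left to right within each level.
Level 0: 30
Level 1: 4, 33
Level 2: 9, 5, 28, 39
Level 3: 1, 16, 20, 38
Full level-order sequence: 30, 4, 33, 9, 5, 28, 39, 1, 16, 20, 38.

4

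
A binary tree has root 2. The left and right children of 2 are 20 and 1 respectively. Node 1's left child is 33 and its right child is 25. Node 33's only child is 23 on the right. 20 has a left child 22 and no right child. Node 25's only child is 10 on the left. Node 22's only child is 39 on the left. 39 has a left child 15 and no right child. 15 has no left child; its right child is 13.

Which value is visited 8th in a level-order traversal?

23

Level-order visits nodes level by level from the root, left to right within each level.
Level 0: 2
Level 1: 20, 1
Level 2: 22, 33, 25
Level 3: 39, 23, 10
Level 4: 15
Level 5: 13
Full level-order sequence: 2, 20, 1, 22, 33, 25, 39, 23, 10, 15, 13.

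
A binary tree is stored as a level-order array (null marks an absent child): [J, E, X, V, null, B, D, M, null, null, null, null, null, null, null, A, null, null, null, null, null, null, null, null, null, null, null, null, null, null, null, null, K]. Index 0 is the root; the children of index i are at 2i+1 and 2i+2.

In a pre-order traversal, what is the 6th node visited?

Pre-order visits the node, then its left subtree, then its right subtree.
Visit J.
At J: go left to E.
  Visit E.
  At E: go left to V.
    Visit V.
    At V: go left to M.
      Visit M.
      At M: go left to A.
        Visit A.
        At A: no left child.
        At A: go right to K.
          K is a leaf — visit K.
      At M: no right child.
    At V: no right child.
  At E: no right child.
At J: go right to X.
  Visit X.
  At X: go left to B.
    B is a leaf — visit B.
  At X: go right to D.
    D is a leaf — visit D.
Full pre-order sequence: J, E, V, M, A, K, X, B, D.

K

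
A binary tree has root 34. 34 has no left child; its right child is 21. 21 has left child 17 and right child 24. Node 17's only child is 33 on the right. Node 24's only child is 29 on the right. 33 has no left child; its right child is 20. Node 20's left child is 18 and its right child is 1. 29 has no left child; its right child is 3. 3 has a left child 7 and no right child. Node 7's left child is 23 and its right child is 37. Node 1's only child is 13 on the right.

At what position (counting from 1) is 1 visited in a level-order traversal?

10

Level-order visits nodes level by level from the root, left to right within each level.
Level 0: 34
Level 1: 21
Level 2: 17, 24
Level 3: 33, 29
Level 4: 20, 3
Level 5: 18, 1, 7
Level 6: 13, 23, 37
Full level-order sequence: 34, 21, 17, 24, 33, 29, 20, 3, 18, 1, 7, 13, 23, 37.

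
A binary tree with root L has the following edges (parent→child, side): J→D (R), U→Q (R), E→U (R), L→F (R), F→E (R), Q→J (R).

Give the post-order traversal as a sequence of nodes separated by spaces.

D J Q U E F L

Post-order visits the left subtree, then the right subtree, then the node.
At L: no left child.
At L: go right to F.
  At F: no left child.
  At F: go right to E.
    At E: no left child.
    At E: go right to U.
      At U: no left child.
      At U: go right to Q.
        At Q: no left child.
        At Q: go right to J.
          At J: no left child.
          At J: go right to D.
            D is a leaf — visit D.
          Visit J.
        Visit Q.
      Visit U.
    Visit E.
  Visit F.
Visit L.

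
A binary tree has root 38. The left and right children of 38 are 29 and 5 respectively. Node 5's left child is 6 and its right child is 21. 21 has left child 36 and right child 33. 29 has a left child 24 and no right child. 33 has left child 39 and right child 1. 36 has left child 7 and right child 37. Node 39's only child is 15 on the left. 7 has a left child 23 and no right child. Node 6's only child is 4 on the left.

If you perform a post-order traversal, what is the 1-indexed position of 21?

13

Post-order visits the left subtree, then the right subtree, then the node.
At 38: go left to 29.
  At 29: go left to 24.
    24 is a leaf — visit 24.
  At 29: no right child.
  Visit 29.
At 38: go right to 5.
  At 5: go left to 6.
    At 6: go left to 4.
      4 is a leaf — visit 4.
    At 6: no right child.
    Visit 6.
  At 5: go right to 21.
    At 21: go left to 36.
      At 36: go left to 7.
        At 7: go left to 23.
          23 is a leaf — visit 23.
        At 7: no right child.
        Visit 7.
      At 36: go right to 37.
        37 is a leaf — visit 37.
      Visit 36.
    At 21: go right to 33.
      At 33: go left to 39.
        At 39: go left to 15.
          15 is a leaf — visit 15.
        At 39: no right child.
        Visit 39.
      At 33: go right to 1.
        1 is a leaf — visit 1.
      Visit 33.
    Visit 21.
  Visit 5.
Visit 38.
Full post-order sequence: 24, 29, 4, 6, 23, 7, 37, 36, 15, 39, 1, 33, 21, 5, 38.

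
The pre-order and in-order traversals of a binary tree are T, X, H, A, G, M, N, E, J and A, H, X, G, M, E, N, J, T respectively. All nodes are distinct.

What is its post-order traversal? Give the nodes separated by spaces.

A H E J N M G X T

The first element of pre-order is the root; it splits in-order into left and right subtrees.
Root T: left subtree has 8 nodes {A, H, X, G, M, E, N, J}, right has 0 { }.
  Root X: left subtree has 2 nodes {A, H}, right has 5 {G, M, E, N, J}.
    Root H: left subtree has 1 node {A}, right has 0 { }.
    Root G: left subtree has 0 nodes { }, right has 4 {M, E, N, J}.
      Root M: left subtree has 0 nodes { }, right has 3 {E, N, J}.
        Root N: left subtree has 1 node {E}, right has 1 {J}.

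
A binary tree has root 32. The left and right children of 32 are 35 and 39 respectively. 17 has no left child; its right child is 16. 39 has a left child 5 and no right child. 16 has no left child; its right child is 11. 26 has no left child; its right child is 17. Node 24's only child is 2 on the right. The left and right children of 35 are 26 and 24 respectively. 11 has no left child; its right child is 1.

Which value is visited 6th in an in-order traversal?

35

In-order visits the left subtree, then the node, then the right subtree.
At 32: go left to 35.
  At 35: go left to 26.
    At 26: no left child.
    Visit 26.
    At 26: go right to 17.
      At 17: no left child.
      Visit 17.
      At 17: go right to 16.
        At 16: no left child.
        Visit 16.
        At 16: go right to 11.
          At 11: no left child.
          Visit 11.
          At 11: go right to 1.
            1 is a leaf — visit 1.
  Visit 35.
  At 35: go right to 24.
    At 24: no left child.
    Visit 24.
    At 24: go right to 2.
      2 is a leaf — visit 2.
Visit 32.
At 32: go right to 39.
  At 39: go left to 5.
    5 is a leaf — visit 5.
  Visit 39.
  At 39: no right child.
Full in-order sequence: 26, 17, 16, 11, 1, 35, 24, 2, 32, 5, 39.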